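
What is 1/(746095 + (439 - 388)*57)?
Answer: 1/749002 ≈ 1.3351e-6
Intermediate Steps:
1/(746095 + (439 - 388)*57) = 1/(746095 + 51*57) = 1/(746095 + 2907) = 1/749002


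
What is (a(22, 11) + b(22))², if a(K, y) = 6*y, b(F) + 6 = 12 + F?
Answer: 8836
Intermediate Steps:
b(F) = 6 + F (b(F) = -6 + (12 + F) = 6 + F)
(a(22, 11) + b(22))² = (6*11 + (6 + 22))² = (66 + 28)² = 94² = 8836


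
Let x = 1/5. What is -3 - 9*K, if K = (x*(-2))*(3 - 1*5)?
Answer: -51/5 ≈ -10.200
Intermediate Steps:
x = ⅕ (x = 1*(⅕) = ⅕ ≈ 0.20000)
K = ⅘ (K = ((⅕)*(-2))*(3 - 1*5) = -2*(3 - 5)/5 = -⅖*(-2) = ⅘ ≈ 0.80000)
-3 - 9*K = -3 - 9*⅘ = -3 - 36/5 = -51/5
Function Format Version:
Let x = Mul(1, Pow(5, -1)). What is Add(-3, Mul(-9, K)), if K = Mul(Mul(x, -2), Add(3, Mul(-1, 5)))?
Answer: Rational(-51, 5) ≈ -10.200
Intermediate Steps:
x = Rational(1, 5) (x = Mul(1, Rational(1, 5)) = Rational(1, 5) ≈ 0.20000)
K = Rational(4, 5) (K = Mul(Mul(Rational(1, 5), -2), Add(3, Mul(-1, 5))) = Mul(Rational(-2, 5), Add(3, -5)) = Mul(Rational(-2, 5), -2) = Rational(4, 5) ≈ 0.80000)
Add(-3, Mul(-9, K)) = Add(-3, Mul(-9, Rational(4, 5))) = Add(-3, Rational(-36, 5)) = Rational(-51, 5)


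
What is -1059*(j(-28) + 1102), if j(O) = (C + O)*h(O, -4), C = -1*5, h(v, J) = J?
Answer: -1306806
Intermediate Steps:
C = -5
j(O) = 20 - 4*O (j(O) = (-5 + O)*(-4) = 20 - 4*O)
-1059*(j(-28) + 1102) = -1059*((20 - 4*(-28)) + 1102) = -1059*((20 + 112) + 1102) = -1059*(132 + 1102) = -1059*1234 = -1306806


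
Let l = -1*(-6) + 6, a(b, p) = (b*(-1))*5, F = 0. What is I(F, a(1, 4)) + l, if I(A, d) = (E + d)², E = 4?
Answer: 13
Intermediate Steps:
a(b, p) = -5*b (a(b, p) = -b*5 = -5*b)
I(A, d) = (4 + d)²
l = 12 (l = 6 + 6 = 12)
I(F, a(1, 4)) + l = (4 - 5*1)² + 12 = (4 - 5)² + 12 = (-1)² + 12 = 1 + 12 = 13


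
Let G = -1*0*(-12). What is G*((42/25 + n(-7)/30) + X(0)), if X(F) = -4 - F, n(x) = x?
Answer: 0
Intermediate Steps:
G = 0 (G = 0*(-12) = 0)
G*((42/25 + n(-7)/30) + X(0)) = 0*((42/25 - 7/30) + (-4 - 1*0)) = 0*((42*(1/25) - 7*1/30) + (-4 + 0)) = 0*((42/25 - 7/30) - 4) = 0*(217/150 - 4) = 0*(-383/150) = 0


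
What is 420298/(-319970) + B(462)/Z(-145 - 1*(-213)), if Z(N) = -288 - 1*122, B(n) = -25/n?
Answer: -1137212113/865838820 ≈ -1.3134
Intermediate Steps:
Z(N) = -410 (Z(N) = -288 - 122 = -410)
420298/(-319970) + B(462)/Z(-145 - 1*(-213)) = 420298/(-319970) - 25/462/(-410) = 420298*(-1/319970) - 25*1/462*(-1/410) = -210149/159985 - 25/462*(-1/410) = -210149/159985 + 5/37884 = -1137212113/865838820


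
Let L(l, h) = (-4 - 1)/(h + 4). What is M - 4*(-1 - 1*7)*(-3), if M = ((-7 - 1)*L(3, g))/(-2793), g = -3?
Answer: -268168/2793 ≈ -96.014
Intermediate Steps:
L(l, h) = -5/(4 + h)
M = -40/2793 (M = ((-7 - 1)*(-5/(4 - 3)))/(-2793) = -(-40)/1*(-1/2793) = -(-40)*(-1/2793) = -8*(-5)*(-1/2793) = 40*(-1/2793) = -40/2793 ≈ -0.014322)
M - 4*(-1 - 1*7)*(-3) = -40/2793 - 4*(-1 - 1*7)*(-3) = -40/2793 - 4*(-1 - 7)*(-3) = -40/2793 - 4*(-8)*(-3) = -40/2793 - (-32)*(-3) = -40/2793 - 1*96 = -40/2793 - 96 = -268168/2793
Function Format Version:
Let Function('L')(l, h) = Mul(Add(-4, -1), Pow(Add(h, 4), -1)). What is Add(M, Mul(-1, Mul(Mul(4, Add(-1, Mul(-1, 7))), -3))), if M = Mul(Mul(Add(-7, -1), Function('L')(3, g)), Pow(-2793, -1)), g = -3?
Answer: Rational(-268168, 2793) ≈ -96.014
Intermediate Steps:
Function('L')(l, h) = Mul(-5, Pow(Add(4, h), -1))
M = Rational(-40, 2793) (M = Mul(Mul(Add(-7, -1), Mul(-5, Pow(Add(4, -3), -1))), Pow(-2793, -1)) = Mul(Mul(-8, Mul(-5, Pow(1, -1))), Rational(-1, 2793)) = Mul(Mul(-8, Mul(-5, 1)), Rational(-1, 2793)) = Mul(Mul(-8, -5), Rational(-1, 2793)) = Mul(40, Rational(-1, 2793)) = Rational(-40, 2793) ≈ -0.014322)
Add(M, Mul(-1, Mul(Mul(4, Add(-1, Mul(-1, 7))), -3))) = Add(Rational(-40, 2793), Mul(-1, Mul(Mul(4, Add(-1, Mul(-1, 7))), -3))) = Add(Rational(-40, 2793), Mul(-1, Mul(Mul(4, Add(-1, -7)), -3))) = Add(Rational(-40, 2793), Mul(-1, Mul(Mul(4, -8), -3))) = Add(Rational(-40, 2793), Mul(-1, Mul(-32, -3))) = Add(Rational(-40, 2793), Mul(-1, 96)) = Add(Rational(-40, 2793), -96) = Rational(-268168, 2793)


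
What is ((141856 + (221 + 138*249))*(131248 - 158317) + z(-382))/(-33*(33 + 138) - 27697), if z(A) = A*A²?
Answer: 4831770259/33340 ≈ 1.4492e+5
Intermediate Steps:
z(A) = A³
((141856 + (221 + 138*249))*(131248 - 158317) + z(-382))/(-33*(33 + 138) - 27697) = ((141856 + (221 + 138*249))*(131248 - 158317) + (-382)³)/(-33*(33 + 138) - 27697) = ((141856 + (221 + 34362))*(-27069) - 55742968)/(-33*171 - 27697) = ((141856 + 34583)*(-27069) - 55742968)/(-5643 - 27697) = (176439*(-27069) - 55742968)/(-33340) = (-4776027291 - 55742968)*(-1/33340) = -4831770259*(-1/33340) = 4831770259/33340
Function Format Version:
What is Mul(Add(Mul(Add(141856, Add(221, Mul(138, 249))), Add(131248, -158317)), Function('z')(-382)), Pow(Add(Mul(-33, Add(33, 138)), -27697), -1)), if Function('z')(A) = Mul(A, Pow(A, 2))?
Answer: Rational(4831770259, 33340) ≈ 1.4492e+5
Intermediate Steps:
Function('z')(A) = Pow(A, 3)
Mul(Add(Mul(Add(141856, Add(221, Mul(138, 249))), Add(131248, -158317)), Function('z')(-382)), Pow(Add(Mul(-33, Add(33, 138)), -27697), -1)) = Mul(Add(Mul(Add(141856, Add(221, Mul(138, 249))), Add(131248, -158317)), Pow(-382, 3)), Pow(Add(Mul(-33, Add(33, 138)), -27697), -1)) = Mul(Add(Mul(Add(141856, Add(221, 34362)), -27069), -55742968), Pow(Add(Mul(-33, 171), -27697), -1)) = Mul(Add(Mul(Add(141856, 34583), -27069), -55742968), Pow(Add(-5643, -27697), -1)) = Mul(Add(Mul(176439, -27069), -55742968), Pow(-33340, -1)) = Mul(Add(-4776027291, -55742968), Rational(-1, 33340)) = Mul(-4831770259, Rational(-1, 33340)) = Rational(4831770259, 33340)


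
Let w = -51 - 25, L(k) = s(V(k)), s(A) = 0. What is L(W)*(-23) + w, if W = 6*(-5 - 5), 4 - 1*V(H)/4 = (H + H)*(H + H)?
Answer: -76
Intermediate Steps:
V(H) = 16 - 16*H**2 (V(H) = 16 - 4*(H + H)*(H + H) = 16 - 4*2*H*2*H = 16 - 16*H**2)
W = -60 (W = 6*(-10) = -60)
L(k) = 0
w = -76
L(W)*(-23) + w = 0*(-23) - 76 = 0 - 76 = -76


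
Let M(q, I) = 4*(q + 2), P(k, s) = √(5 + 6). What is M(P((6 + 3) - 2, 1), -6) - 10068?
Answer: -10060 + 4*√11 ≈ -10047.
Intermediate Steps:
P(k, s) = √11
M(q, I) = 8 + 4*q (M(q, I) = 4*(2 + q) = 8 + 4*q)
M(P((6 + 3) - 2, 1), -6) - 10068 = (8 + 4*√11) - 10068 = -10060 + 4*√11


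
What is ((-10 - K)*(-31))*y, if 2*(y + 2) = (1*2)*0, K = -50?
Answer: 2480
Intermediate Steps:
y = -2 (y = -2 + ((1*2)*0)/2 = -2 + (2*0)/2 = -2 + (1/2)*0 = -2 + 0 = -2)
((-10 - K)*(-31))*y = ((-10 - 1*(-50))*(-31))*(-2) = ((-10 + 50)*(-31))*(-2) = (40*(-31))*(-2) = -1240*(-2) = 2480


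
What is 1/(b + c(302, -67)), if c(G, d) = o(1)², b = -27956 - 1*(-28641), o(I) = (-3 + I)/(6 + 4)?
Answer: 25/17126 ≈ 0.0014598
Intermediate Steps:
o(I) = -3/10 + I/10 (o(I) = (-3 + I)/10 = (-3 + I)*(⅒) = -3/10 + I/10)
b = 685 (b = -27956 + 28641 = 685)
c(G, d) = 1/25 (c(G, d) = (-3/10 + (⅒)*1)² = (-3/10 + ⅒)² = (-⅕)² = 1/25)
1/(b + c(302, -67)) = 1/(685 + 1/25) = 1/(17126/25) = 25/17126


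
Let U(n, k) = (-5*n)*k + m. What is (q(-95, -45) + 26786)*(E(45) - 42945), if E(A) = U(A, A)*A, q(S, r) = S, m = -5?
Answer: -13313337345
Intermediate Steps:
U(n, k) = -5 - 5*k*n (U(n, k) = (-5*n)*k - 5 = -5*k*n - 5 = -5 - 5*k*n)
E(A) = A*(-5 - 5*A**2) (E(A) = (-5 - 5*A*A)*A = (-5 - 5*A**2)*A = A*(-5 - 5*A**2))
(q(-95, -45) + 26786)*(E(45) - 42945) = (-95 + 26786)*(-5*45*(1 + 45**2) - 42945) = 26691*(-5*45*(1 + 2025) - 42945) = 26691*(-5*45*2026 - 42945) = 26691*(-455850 - 42945) = 26691*(-498795) = -13313337345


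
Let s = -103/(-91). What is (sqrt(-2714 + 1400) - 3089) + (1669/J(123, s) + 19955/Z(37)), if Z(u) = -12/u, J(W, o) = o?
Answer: -78043961/1236 + 3*I*sqrt(146) ≈ -63142.0 + 36.249*I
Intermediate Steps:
s = 103/91 (s = -103*(-1/91) = 103/91 ≈ 1.1319)
(sqrt(-2714 + 1400) - 3089) + (1669/J(123, s) + 19955/Z(37)) = (sqrt(-2714 + 1400) - 3089) + (1669/(103/91) + 19955/((-12/37))) = (sqrt(-1314) - 3089) + (1669*(91/103) + 19955/((-12*1/37))) = (3*I*sqrt(146) - 3089) + (151879/103 + 19955/(-12/37)) = (-3089 + 3*I*sqrt(146)) + (151879/103 + 19955*(-37/12)) = (-3089 + 3*I*sqrt(146)) + (151879/103 - 738335/12) = (-3089 + 3*I*sqrt(146)) - 74225957/1236 = -78043961/1236 + 3*I*sqrt(146)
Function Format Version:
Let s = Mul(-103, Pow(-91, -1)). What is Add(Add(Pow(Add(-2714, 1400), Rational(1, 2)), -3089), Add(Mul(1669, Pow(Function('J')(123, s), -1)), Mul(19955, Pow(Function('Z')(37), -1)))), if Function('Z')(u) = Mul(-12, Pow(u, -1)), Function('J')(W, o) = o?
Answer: Add(Rational(-78043961, 1236), Mul(3, I, Pow(146, Rational(1, 2)))) ≈ Add(-63142., Mul(36.249, I))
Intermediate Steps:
s = Rational(103, 91) (s = Mul(-103, Rational(-1, 91)) = Rational(103, 91) ≈ 1.1319)
Add(Add(Pow(Add(-2714, 1400), Rational(1, 2)), -3089), Add(Mul(1669, Pow(Function('J')(123, s), -1)), Mul(19955, Pow(Function('Z')(37), -1)))) = Add(Add(Pow(Add(-2714, 1400), Rational(1, 2)), -3089), Add(Mul(1669, Pow(Rational(103, 91), -1)), Mul(19955, Pow(Mul(-12, Pow(37, -1)), -1)))) = Add(Add(Pow(-1314, Rational(1, 2)), -3089), Add(Mul(1669, Rational(91, 103)), Mul(19955, Pow(Mul(-12, Rational(1, 37)), -1)))) = Add(Add(Mul(3, I, Pow(146, Rational(1, 2))), -3089), Add(Rational(151879, 103), Mul(19955, Pow(Rational(-12, 37), -1)))) = Add(Add(-3089, Mul(3, I, Pow(146, Rational(1, 2)))), Add(Rational(151879, 103), Mul(19955, Rational(-37, 12)))) = Add(Add(-3089, Mul(3, I, Pow(146, Rational(1, 2)))), Add(Rational(151879, 103), Rational(-738335, 12))) = Add(Add(-3089, Mul(3, I, Pow(146, Rational(1, 2)))), Rational(-74225957, 1236)) = Add(Rational(-78043961, 1236), Mul(3, I, Pow(146, Rational(1, 2))))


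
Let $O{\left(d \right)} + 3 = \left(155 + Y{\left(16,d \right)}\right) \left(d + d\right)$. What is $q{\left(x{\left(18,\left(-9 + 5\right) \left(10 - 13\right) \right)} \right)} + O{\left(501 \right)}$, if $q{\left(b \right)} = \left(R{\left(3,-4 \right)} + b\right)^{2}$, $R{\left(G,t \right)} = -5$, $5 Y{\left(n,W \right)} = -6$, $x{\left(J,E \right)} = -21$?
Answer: $\frac{773903}{5} \approx 1.5478 \cdot 10^{5}$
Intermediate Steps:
$Y{\left(n,W \right)} = - \frac{6}{5}$ ($Y{\left(n,W \right)} = \frac{1}{5} \left(-6\right) = - \frac{6}{5}$)
$O{\left(d \right)} = -3 + \frac{1538 d}{5}$ ($O{\left(d \right)} = -3 + \left(155 - \frac{6}{5}\right) \left(d + d\right) = -3 + \frac{769 \cdot 2 d}{5} = -3 + \frac{1538 d}{5}$)
$q{\left(b \right)} = \left(-5 + b\right)^{2}$
$q{\left(x{\left(18,\left(-9 + 5\right) \left(10 - 13\right) \right)} \right)} + O{\left(501 \right)} = \left(-5 - 21\right)^{2} + \left(-3 + \frac{1538}{5} \cdot 501\right) = \left(-26\right)^{2} + \left(-3 + \frac{770538}{5}\right) = 676 + \frac{770523}{5} = \frac{773903}{5}$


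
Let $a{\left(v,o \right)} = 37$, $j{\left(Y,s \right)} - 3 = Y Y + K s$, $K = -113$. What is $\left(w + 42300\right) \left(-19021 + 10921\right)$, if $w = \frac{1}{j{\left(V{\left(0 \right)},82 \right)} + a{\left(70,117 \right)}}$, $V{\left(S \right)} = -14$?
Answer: $- \frac{103131629730}{301} \approx -3.4263 \cdot 10^{8}$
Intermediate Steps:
$j{\left(Y,s \right)} = 3 + Y^{2} - 113 s$ ($j{\left(Y,s \right)} = 3 + \left(Y Y - 113 s\right) = 3 + \left(Y^{2} - 113 s\right) = 3 + Y^{2} - 113 s$)
$w = - \frac{1}{9030}$ ($w = \frac{1}{\left(3 + \left(-14\right)^{2} - 9266\right) + 37} = \frac{1}{\left(3 + 196 - 9266\right) + 37} = \frac{1}{-9067 + 37} = \frac{1}{-9030} = - \frac{1}{9030} \approx -0.00011074$)
$\left(w + 42300\right) \left(-19021 + 10921\right) = \left(- \frac{1}{9030} + 42300\right) \left(-19021 + 10921\right) = \frac{381968999}{9030} \left(-8100\right) = - \frac{103131629730}{301}$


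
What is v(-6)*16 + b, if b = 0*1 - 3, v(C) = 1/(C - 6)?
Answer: -13/3 ≈ -4.3333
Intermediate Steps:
v(C) = 1/(-6 + C)
b = -3 (b = 0 - 3 = -3)
v(-6)*16 + b = 16/(-6 - 6) - 3 = 16/(-12) - 3 = -1/12*16 - 3 = -4/3 - 3 = -13/3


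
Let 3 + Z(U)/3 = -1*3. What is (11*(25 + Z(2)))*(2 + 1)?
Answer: 231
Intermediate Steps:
Z(U) = -18 (Z(U) = -9 + 3*(-1*3) = -9 + 3*(-3) = -9 - 9 = -18)
(11*(25 + Z(2)))*(2 + 1) = (11*(25 - 18))*(2 + 1) = (11*7)*3 = 77*3 = 231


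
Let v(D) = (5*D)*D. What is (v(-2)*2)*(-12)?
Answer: -480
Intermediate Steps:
v(D) = 5*D²
(v(-2)*2)*(-12) = ((5*(-2)²)*2)*(-12) = ((5*4)*2)*(-12) = (20*2)*(-12) = 40*(-12) = -480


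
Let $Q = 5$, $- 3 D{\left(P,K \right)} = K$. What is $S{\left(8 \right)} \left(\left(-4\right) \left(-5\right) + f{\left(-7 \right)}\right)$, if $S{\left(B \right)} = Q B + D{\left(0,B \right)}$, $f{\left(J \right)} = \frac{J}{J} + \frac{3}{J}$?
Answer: $768$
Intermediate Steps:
$D{\left(P,K \right)} = - \frac{K}{3}$
$f{\left(J \right)} = 1 + \frac{3}{J}$
$S{\left(B \right)} = \frac{14 B}{3}$ ($S{\left(B \right)} = 5 B - \frac{B}{3} = \frac{14 B}{3}$)
$S{\left(8 \right)} \left(\left(-4\right) \left(-5\right) + f{\left(-7 \right)}\right) = \frac{14}{3} \cdot 8 \left(\left(-4\right) \left(-5\right) + \frac{3 - 7}{-7}\right) = \frac{112 \left(20 - - \frac{4}{7}\right)}{3} = \frac{112 \left(20 + \frac{4}{7}\right)}{3} = \frac{112}{3} \cdot \frac{144}{7} = 768$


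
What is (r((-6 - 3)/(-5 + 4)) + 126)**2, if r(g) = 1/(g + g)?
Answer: 5148361/324 ≈ 15890.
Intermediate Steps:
r(g) = 1/(2*g)
(r((-6 - 3)/(-5 + 4)) + 126)**2 = (1/(2*(((-6 - 3)/(-5 + 4)))) + 126)**2 = (1/(2*((-9/(-1)))) + 126)**2 = (1/(2*((-9*(-1)))) + 126)**2 = ((1/2)/9 + 126)**2 = ((1/2)*(1/9) + 126)**2 = (1/18 + 126)**2 = (2269/18)**2 = 5148361/324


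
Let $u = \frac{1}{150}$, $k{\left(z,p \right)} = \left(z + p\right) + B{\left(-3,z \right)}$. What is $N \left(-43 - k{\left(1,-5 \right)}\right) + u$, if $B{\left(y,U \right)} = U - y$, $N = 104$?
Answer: $- \frac{670799}{150} \approx -4472.0$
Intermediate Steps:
$k{\left(z,p \right)} = 3 + p + 2 z$ ($k{\left(z,p \right)} = \left(z + p\right) + \left(z - -3\right) = \left(p + z\right) + \left(z + 3\right) = \left(p + z\right) + \left(3 + z\right) = 3 + p + 2 z$)
$u = \frac{1}{150} \approx 0.0066667$
$N \left(-43 - k{\left(1,-5 \right)}\right) + u = 104 \left(-43 - \left(3 - 5 + 2 \cdot 1\right)\right) + \frac{1}{150} = 104 \left(-43 - \left(3 - 5 + 2\right)\right) + \frac{1}{150} = 104 \left(-43 - 0\right) + \frac{1}{150} = 104 \left(-43 + 0\right) + \frac{1}{150} = 104 \left(-43\right) + \frac{1}{150} = -4472 + \frac{1}{150} = - \frac{670799}{150}$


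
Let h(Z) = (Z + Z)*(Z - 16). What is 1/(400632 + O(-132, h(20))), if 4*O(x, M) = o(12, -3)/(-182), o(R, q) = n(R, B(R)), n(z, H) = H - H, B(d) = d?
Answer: 1/400632 ≈ 2.4961e-6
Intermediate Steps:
n(z, H) = 0
h(Z) = 2*Z*(-16 + Z) (h(Z) = (2*Z)*(-16 + Z) = 2*Z*(-16 + Z))
o(R, q) = 0
O(x, M) = 0 (O(x, M) = (0/(-182))/4 = (0*(-1/182))/4 = (1/4)*0 = 0)
1/(400632 + O(-132, h(20))) = 1/(400632 + 0) = 1/400632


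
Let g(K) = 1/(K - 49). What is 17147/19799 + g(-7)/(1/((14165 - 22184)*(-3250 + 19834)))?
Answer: 25317427634/10661 ≈ 2.3748e+6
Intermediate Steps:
g(K) = 1/(-49 + K)
17147/19799 + g(-7)/(1/((14165 - 22184)*(-3250 + 19834))) = 17147/19799 + 1/((-49 - 7)*(1/((14165 - 22184)*(-3250 + 19834)))) = 17147*(1/19799) + 1/((-56)*(1/(-8019*16584))) = 1319/1523 - 1/(56*(1/(-132987096))) = 1319/1523 - 1/(56*(-1/132987096)) = 1319/1523 - 1/56*(-132987096) = 1319/1523 + 16623387/7 = 25317427634/10661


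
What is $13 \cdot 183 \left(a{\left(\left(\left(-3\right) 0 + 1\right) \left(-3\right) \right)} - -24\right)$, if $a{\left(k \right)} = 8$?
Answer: $76128$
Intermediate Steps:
$13 \cdot 183 \left(a{\left(\left(\left(-3\right) 0 + 1\right) \left(-3\right) \right)} - -24\right) = 13 \cdot 183 \left(8 - -24\right) = 2379 \left(8 + 24\right) = 2379 \cdot 32 = 76128$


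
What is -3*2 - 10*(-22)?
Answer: 214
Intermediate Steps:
-3*2 - 10*(-22) = -6 + 220 = 214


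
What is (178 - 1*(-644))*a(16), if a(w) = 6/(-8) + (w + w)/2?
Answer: 25071/2 ≈ 12536.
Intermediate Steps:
a(w) = -¾ + w (a(w) = 6*(-⅛) + (2*w)*(½) = -¾ + w)
(178 - 1*(-644))*a(16) = (178 - 1*(-644))*(-¾ + 16) = (178 + 644)*(61/4) = 822*(61/4) = 25071/2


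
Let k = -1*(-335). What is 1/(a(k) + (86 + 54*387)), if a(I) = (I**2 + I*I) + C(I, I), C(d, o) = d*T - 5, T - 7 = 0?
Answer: 1/247774 ≈ 4.0359e-6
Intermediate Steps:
T = 7 (T = 7 + 0 = 7)
C(d, o) = -5 + 7*d (C(d, o) = d*7 - 5 = 7*d - 5 = -5 + 7*d)
k = 335
a(I) = -5 + 2*I**2 + 7*I (a(I) = (I**2 + I*I) + (-5 + 7*I) = (I**2 + I**2) + (-5 + 7*I) = 2*I**2 + (-5 + 7*I) = -5 + 2*I**2 + 7*I)
1/(a(k) + (86 + 54*387)) = 1/((-5 + 2*335**2 + 7*335) + (86 + 54*387)) = 1/((-5 + 2*112225 + 2345) + (86 + 20898)) = 1/((-5 + 224450 + 2345) + 20984) = 1/(226790 + 20984) = 1/247774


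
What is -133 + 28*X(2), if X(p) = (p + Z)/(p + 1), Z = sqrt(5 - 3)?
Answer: -343/3 + 28*sqrt(2)/3 ≈ -101.13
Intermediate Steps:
Z = sqrt(2) ≈ 1.4142
X(p) = (p + sqrt(2))/(1 + p) (X(p) = (p + sqrt(2))/(p + 1) = (p + sqrt(2))/(1 + p))
-133 + 28*X(2) = -133 + 28*((2 + sqrt(2))/(1 + 2)) = -133 + 28*((2 + sqrt(2))/3) = -133 + 28*(2/3 + sqrt(2)/3) = -133 + (56/3 + 28*sqrt(2)/3) = -343/3 + 28*sqrt(2)/3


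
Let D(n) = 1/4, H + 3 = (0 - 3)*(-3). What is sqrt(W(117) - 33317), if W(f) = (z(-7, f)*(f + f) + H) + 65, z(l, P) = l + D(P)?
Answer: 3*I*sqrt(15478)/2 ≈ 186.62*I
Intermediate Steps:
H = 6 (H = -3 + (0 - 3)*(-3) = -3 - 3*(-3) = -3 + 9 = 6)
D(n) = 1/4
z(l, P) = 1/4 + l (z(l, P) = l + 1/4 = 1/4 + l)
W(f) = 71 - 27*f/2 (W(f) = ((1/4 - 7)*(f + f) + 6) + 65 = (-27*f/2 + 6) + 65 = (6 - 27*f/2) + 65 = 71 - 27*f/2)
sqrt(W(117) - 33317) = sqrt((71 - 27/2*117) - 33317) = sqrt((71 - 3159/2) - 33317) = sqrt(-3017/2 - 33317) = sqrt(-69651/2) = 3*I*sqrt(15478)/2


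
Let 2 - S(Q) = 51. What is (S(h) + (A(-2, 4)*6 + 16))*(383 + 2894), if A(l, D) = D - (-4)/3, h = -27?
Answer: -3277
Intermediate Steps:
A(l, D) = 4/3 + D (A(l, D) = D - (-4)/3 = D - 1*(-4/3) = D + 4/3 = 4/3 + D)
S(Q) = -49 (S(Q) = 2 - 1*51 = 2 - 51 = -49)
(S(h) + (A(-2, 4)*6 + 16))*(383 + 2894) = (-49 + ((4/3 + 4)*6 + 16))*(383 + 2894) = (-49 + ((16/3)*6 + 16))*3277 = (-49 + (32 + 16))*3277 = (-49 + 48)*3277 = -1*3277 = -3277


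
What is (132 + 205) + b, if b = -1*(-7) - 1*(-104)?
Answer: 448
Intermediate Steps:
b = 111 (b = 7 + 104 = 111)
(132 + 205) + b = (132 + 205) + 111 = 337 + 111 = 448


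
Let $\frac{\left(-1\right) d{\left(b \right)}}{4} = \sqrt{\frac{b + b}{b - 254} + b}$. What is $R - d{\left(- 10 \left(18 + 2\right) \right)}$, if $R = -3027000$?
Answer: $-3027000 + \frac{80 i \sqrt{25651}}{227} \approx -3.027 \cdot 10^{6} + 56.444 i$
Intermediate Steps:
$d{\left(b \right)} = - 4 \sqrt{b + \frac{2 b}{-254 + b}}$ ($d{\left(b \right)} = - 4 \sqrt{\frac{b + b}{b - 254} + b} = - 4 \sqrt{\frac{2 b}{-254 + b} + b} = - 4 \sqrt{b + \frac{2 b}{-254 + b}}$)
$R - d{\left(- 10 \left(18 + 2\right) \right)} = -3027000 - - 4 \sqrt{\frac{- 10 \left(18 + 2\right) \left(-252 - 10 \left(18 + 2\right)\right)}{-254 - 10 \left(18 + 2\right)}} = -3027000 - - 4 \sqrt{\frac{\left(-10\right) 20 \left(-252 - 200\right)}{-254 - 200}} = -3027000 - - 4 \sqrt{- \frac{200 \left(-252 - 200\right)}{-254 - 200}} = -3027000 - - 4 \sqrt{\left(-200\right) \frac{1}{-454} \left(-452\right)} = -3027000 - - 4 \sqrt{\left(-200\right) \left(- \frac{1}{454}\right) \left(-452\right)} = -3027000 - - 4 \sqrt{- \frac{45200}{227}} = -3027000 - - 4 \frac{20 i \sqrt{25651}}{227} = -3027000 - - \frac{80 i \sqrt{25651}}{227} = -3027000 + \frac{80 i \sqrt{25651}}{227}$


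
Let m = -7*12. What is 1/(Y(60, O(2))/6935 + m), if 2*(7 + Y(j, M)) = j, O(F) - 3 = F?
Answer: -6935/582517 ≈ -0.011905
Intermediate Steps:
O(F) = 3 + F
Y(j, M) = -7 + j/2
m = -84
1/(Y(60, O(2))/6935 + m) = 1/((-7 + (½)*60)/6935 - 84) = 1/((-7 + 30)*(1/6935) - 84) = 1/(23*(1/6935) - 84) = 1/(23/6935 - 84) = 1/(-582517/6935) = -6935/582517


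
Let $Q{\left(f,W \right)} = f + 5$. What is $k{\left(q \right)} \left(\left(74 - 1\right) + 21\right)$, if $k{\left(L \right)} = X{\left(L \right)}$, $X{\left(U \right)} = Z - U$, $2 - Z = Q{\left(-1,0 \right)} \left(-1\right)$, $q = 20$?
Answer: $-1316$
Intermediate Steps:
$Q{\left(f,W \right)} = 5 + f$
$Z = 6$ ($Z = 2 - \left(5 - 1\right) \left(-1\right) = 2 - 4 \left(-1\right) = 2 - -4 = 2 + 4 = 6$)
$X{\left(U \right)} = 6 - U$
$k{\left(L \right)} = 6 - L$
$k{\left(q \right)} \left(\left(74 - 1\right) + 21\right) = \left(6 - 20\right) \left(\left(74 - 1\right) + 21\right) = \left(6 - 20\right) \left(73 + 21\right) = \left(-14\right) 94 = -1316$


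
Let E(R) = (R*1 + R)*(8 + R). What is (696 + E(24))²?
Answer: 4981824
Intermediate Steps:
E(R) = 2*R*(8 + R) (E(R) = (R + R)*(8 + R) = (2*R)*(8 + R) = 2*R*(8 + R))
(696 + E(24))² = (696 + 2*24*(8 + 24))² = (696 + 2*24*32)² = (696 + 1536)² = 2232² = 4981824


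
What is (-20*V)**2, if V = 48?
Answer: 921600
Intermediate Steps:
(-20*V)**2 = (-20*48)**2 = (-960)**2 = 921600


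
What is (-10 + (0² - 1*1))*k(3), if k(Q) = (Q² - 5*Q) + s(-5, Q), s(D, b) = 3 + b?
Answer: 0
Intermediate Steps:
k(Q) = 3 + Q² - 4*Q (k(Q) = (Q² - 5*Q) + (3 + Q) = 3 + Q² - 4*Q)
(-10 + (0² - 1*1))*k(3) = (-10 + (0² - 1*1))*(3 + 3² - 4*3) = (-10 + (0 - 1))*(3 + 9 - 12) = (-10 - 1)*0 = -11*0 = 0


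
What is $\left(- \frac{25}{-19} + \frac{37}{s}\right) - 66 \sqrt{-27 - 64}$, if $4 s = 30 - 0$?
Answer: $\frac{1781}{285} - 66 i \sqrt{91} \approx 6.2491 - 629.6 i$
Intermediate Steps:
$s = \frac{15}{2}$ ($s = \frac{30 - 0}{4} = \frac{30 + 0}{4} = \frac{1}{4} \cdot 30 = \frac{15}{2} \approx 7.5$)
$\left(- \frac{25}{-19} + \frac{37}{s}\right) - 66 \sqrt{-27 - 64} = \left(- \frac{25}{-19} + \frac{37}{\frac{15}{2}}\right) - 66 \sqrt{-27 - 64} = \left(\left(-25\right) \left(- \frac{1}{19}\right) + 37 \cdot \frac{2}{15}\right) - 66 \sqrt{-91} = \left(\frac{25}{19} + \frac{74}{15}\right) - 66 i \sqrt{91} = \frac{1781}{285} - 66 i \sqrt{91}$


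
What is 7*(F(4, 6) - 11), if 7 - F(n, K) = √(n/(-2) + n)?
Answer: -28 - 7*√2 ≈ -37.899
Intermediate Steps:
F(n, K) = 7 - √2*√n/2 (F(n, K) = 7 - √(n/(-2) + n) = 7 - √(n*(-½) + n) = 7 - √(-n/2 + n) = 7 - √(n/2) = 7 - √2*√n/2)
7*(F(4, 6) - 11) = 7*((7 - √2*√4/2) - 11) = 7*((7 - ½*√2*2) - 11) = 7*((7 - √2) - 11) = 7*(-4 - √2) = -28 - 7*√2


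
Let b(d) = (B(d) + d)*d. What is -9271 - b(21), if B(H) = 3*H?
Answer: -11035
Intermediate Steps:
b(d) = 4*d**2 (b(d) = (3*d + d)*d = (4*d)*d = 4*d**2)
-9271 - b(21) = -9271 - 4*21**2 = -9271 - 4*441 = -9271 - 1*1764 = -9271 - 1764 = -11035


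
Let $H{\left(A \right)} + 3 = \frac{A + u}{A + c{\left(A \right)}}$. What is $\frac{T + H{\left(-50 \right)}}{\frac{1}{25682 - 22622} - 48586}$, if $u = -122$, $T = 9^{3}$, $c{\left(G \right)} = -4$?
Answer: $- \frac{6693920}{446019477} \approx -0.015008$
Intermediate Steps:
$T = 729$
$H{\left(A \right)} = -3 + \frac{-122 + A}{-4 + A}$ ($H{\left(A \right)} = -3 + \frac{A - 122}{A - 4} = -3 + \frac{-122 + A}{-4 + A}$)
$\frac{T + H{\left(-50 \right)}}{\frac{1}{25682 - 22622} - 48586} = \frac{729 + \frac{2 \left(-55 - -50\right)}{-4 - 50}}{\frac{1}{25682 - 22622} - 48586} = \frac{729 + \frac{2 \left(-55 + 50\right)}{-54}}{\frac{1}{3060} - 48586} = \frac{729 + 2 \left(- \frac{1}{54}\right) \left(-5\right)}{\frac{1}{3060} - 48586} = \frac{729 + \frac{5}{27}}{- \frac{148673159}{3060}} = \frac{19688}{27} \left(- \frac{3060}{148673159}\right) = - \frac{6693920}{446019477}$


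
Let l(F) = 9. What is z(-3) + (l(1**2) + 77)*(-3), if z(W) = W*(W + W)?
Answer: -240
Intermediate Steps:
z(W) = 2*W**2 (z(W) = W*(2*W) = 2*W**2)
z(-3) + (l(1**2) + 77)*(-3) = 2*(-3)**2 + (9 + 77)*(-3) = 2*9 + 86*(-3) = 18 - 258 = -240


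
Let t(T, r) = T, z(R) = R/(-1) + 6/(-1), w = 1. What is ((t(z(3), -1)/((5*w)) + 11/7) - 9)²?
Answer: 104329/1225 ≈ 85.167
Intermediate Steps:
z(R) = -6 - R (z(R) = R*(-1) + 6*(-1) = -R - 6 = -6 - R)
((t(z(3), -1)/((5*w)) + 11/7) - 9)² = (((-6 - 1*3)/((5*1)) + 11/7) - 9)² = (((-6 - 3)/5 + 11*(⅐)) - 9)² = ((-9*⅕ + 11/7) - 9)² = ((-9/5 + 11/7) - 9)² = (-8/35 - 9)² = (-323/35)² = 104329/1225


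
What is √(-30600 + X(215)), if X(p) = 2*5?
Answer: I*√30590 ≈ 174.9*I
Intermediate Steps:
X(p) = 10
√(-30600 + X(215)) = √(-30600 + 10) = √(-30590) = I*√30590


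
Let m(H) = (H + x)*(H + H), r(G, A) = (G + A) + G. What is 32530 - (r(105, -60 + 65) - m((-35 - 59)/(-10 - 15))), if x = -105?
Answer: 19721047/625 ≈ 31554.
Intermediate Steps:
r(G, A) = A + 2*G (r(G, A) = (A + G) + G = A + 2*G)
m(H) = 2*H*(-105 + H) (m(H) = (H - 105)*(H + H) = (-105 + H)*(2*H) = 2*H*(-105 + H))
32530 - (r(105, -60 + 65) - m((-35 - 59)/(-10 - 15))) = 32530 - (((-60 + 65) + 2*105) - 2*(-35 - 59)/(-10 - 15)*(-105 + (-35 - 59)/(-10 - 15))) = 32530 - ((5 + 210) - 2*(-94/(-25))*(-105 - 94/(-25))) = 32530 - (215 - 2*(-94*(-1/25))*(-105 - 94*(-1/25))) = 32530 - (215 - 2*94*(-105 + 94/25)/25) = 32530 - (215 - 2*94*(-2531)/(25*25)) = 32530 - (215 - 1*(-475828/625)) = 32530 - (215 + 475828/625) = 32530 - 1*610203/625 = 32530 - 610203/625 = 19721047/625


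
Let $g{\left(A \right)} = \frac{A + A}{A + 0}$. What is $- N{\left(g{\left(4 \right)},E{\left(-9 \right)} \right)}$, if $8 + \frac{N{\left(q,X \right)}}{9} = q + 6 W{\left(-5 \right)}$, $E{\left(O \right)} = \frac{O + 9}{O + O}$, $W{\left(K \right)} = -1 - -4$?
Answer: $-108$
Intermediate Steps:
$W{\left(K \right)} = 3$ ($W{\left(K \right)} = -1 + 4 = 3$)
$E{\left(O \right)} = \frac{9 + O}{2 O}$
$g{\left(A \right)} = 2$ ($g{\left(A \right)} = \frac{2 A}{A} = 2$)
$N{\left(q,X \right)} = 90 + 9 q$ ($N{\left(q,X \right)} = -72 + 9 \left(q + 6 \cdot 3\right) = -72 + 9 \left(q + 18\right) = -72 + 9 \left(18 + q\right) = -72 + \left(162 + 9 q\right) = 90 + 9 q$)
$- N{\left(g{\left(4 \right)},E{\left(-9 \right)} \right)} = - (90 + 9 \cdot 2) = - (90 + 18) = \left(-1\right) 108 = -108$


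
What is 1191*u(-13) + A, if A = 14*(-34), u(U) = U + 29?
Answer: 18580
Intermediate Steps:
u(U) = 29 + U
A = -476
1191*u(-13) + A = 1191*(29 - 13) - 476 = 1191*16 - 476 = 19056 - 476 = 18580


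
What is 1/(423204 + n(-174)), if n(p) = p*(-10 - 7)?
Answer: 1/426162 ≈ 2.3465e-6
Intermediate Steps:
n(p) = -17*p (n(p) = p*(-17) = -17*p)
1/(423204 + n(-174)) = 1/(423204 - 17*(-174)) = 1/(423204 + 2958) = 1/426162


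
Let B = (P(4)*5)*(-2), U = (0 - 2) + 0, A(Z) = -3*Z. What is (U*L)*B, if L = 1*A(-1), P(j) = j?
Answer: 240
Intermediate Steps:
L = 3 (L = 1*(-3*(-1)) = 1*3 = 3)
U = -2 (U = -2 + 0 = -2)
B = -40 (B = (4*5)*(-2) = 20*(-2) = -40)
(U*L)*B = -2*3*(-40) = -6*(-40) = 240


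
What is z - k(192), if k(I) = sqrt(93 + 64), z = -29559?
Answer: -29559 - sqrt(157) ≈ -29572.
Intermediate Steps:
k(I) = sqrt(157)
z - k(192) = -29559 - sqrt(157)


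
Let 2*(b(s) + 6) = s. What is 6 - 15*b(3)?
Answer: 147/2 ≈ 73.500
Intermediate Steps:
b(s) = -6 + s/2
6 - 15*b(3) = 6 - 15*(-6 + (½)*3) = 6 - 15*(-6 + 3/2) = 6 - 15*(-9/2) = 6 + 135/2 = 147/2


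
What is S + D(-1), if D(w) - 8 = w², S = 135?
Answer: 144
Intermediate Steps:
D(w) = 8 + w²
S + D(-1) = 135 + (8 + (-1)²) = 135 + (8 + 1) = 135 + 9 = 144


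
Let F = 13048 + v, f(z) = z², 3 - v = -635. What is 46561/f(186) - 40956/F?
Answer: -129946655/78913476 ≈ -1.6467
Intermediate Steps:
v = 638 (v = 3 - 1*(-635) = 3 + 635 = 638)
F = 13686 (F = 13048 + 638 = 13686)
46561/f(186) - 40956/F = 46561/(186²) - 40956/13686 = 46561/34596 - 40956*1/13686 = 46561*(1/34596) - 6826/2281 = 46561/34596 - 6826/2281 = -129946655/78913476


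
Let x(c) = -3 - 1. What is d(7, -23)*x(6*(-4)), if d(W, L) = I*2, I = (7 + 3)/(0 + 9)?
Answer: -80/9 ≈ -8.8889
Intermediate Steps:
I = 10/9 ≈ 1.1111
d(W, L) = 20/9 (d(W, L) = (10/9)*2 = 20/9)
x(c) = -4
d(7, -23)*x(6*(-4)) = (20/9)*(-4) = -80/9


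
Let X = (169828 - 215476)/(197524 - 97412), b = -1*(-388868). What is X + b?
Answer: 2433144223/6257 ≈ 3.8887e+5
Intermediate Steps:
b = 388868
X = -2853/6257 (X = -45648/100112 = -45648*1/100112 = -2853/6257 ≈ -0.45597)
X + b = -2853/6257 + 388868 = 2433144223/6257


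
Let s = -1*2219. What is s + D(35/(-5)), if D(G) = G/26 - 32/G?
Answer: -403075/182 ≈ -2214.7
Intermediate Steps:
D(G) = -32/G + G/26 (D(G) = G*(1/26) - 32/G = G/26 - 32/G = -32/G + G/26)
s = -2219
s + D(35/(-5)) = -2219 + (-32/(35/(-5)) + (35/(-5))/26) = -2219 + (-32/(35*(-⅕)) + (35*(-⅕))/26) = -2219 + (-32/(-7) + (1/26)*(-7)) = -2219 + (-32*(-⅐) - 7/26) = -2219 + (32/7 - 7/26) = -2219 + 783/182 = -403075/182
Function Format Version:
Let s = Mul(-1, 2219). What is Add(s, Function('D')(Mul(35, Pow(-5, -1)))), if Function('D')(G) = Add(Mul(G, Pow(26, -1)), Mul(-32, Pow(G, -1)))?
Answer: Rational(-403075, 182) ≈ -2214.7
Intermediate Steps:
Function('D')(G) = Add(Mul(-32, Pow(G, -1)), Mul(Rational(1, 26), G)) (Function('D')(G) = Add(Mul(G, Rational(1, 26)), Mul(-32, Pow(G, -1))) = Add(Mul(Rational(1, 26), G), Mul(-32, Pow(G, -1))) = Add(Mul(-32, Pow(G, -1)), Mul(Rational(1, 26), G)))
s = -2219
Add(s, Function('D')(Mul(35, Pow(-5, -1)))) = Add(-2219, Add(Mul(-32, Pow(Mul(35, Pow(-5, -1)), -1)), Mul(Rational(1, 26), Mul(35, Pow(-5, -1))))) = Add(-2219, Add(Mul(-32, Pow(Mul(35, Rational(-1, 5)), -1)), Mul(Rational(1, 26), Mul(35, Rational(-1, 5))))) = Add(-2219, Add(Mul(-32, Pow(-7, -1)), Mul(Rational(1, 26), -7))) = Add(-2219, Add(Mul(-32, Rational(-1, 7)), Rational(-7, 26))) = Add(-2219, Add(Rational(32, 7), Rational(-7, 26))) = Add(-2219, Rational(783, 182)) = Rational(-403075, 182)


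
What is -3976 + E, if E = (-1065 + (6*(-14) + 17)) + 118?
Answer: -4990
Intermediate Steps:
E = -1014 (E = (-1065 + (-84 + 17)) + 118 = (-1065 - 67) + 118 = -1132 + 118 = -1014)
-3976 + E = -3976 - 1014 = -4990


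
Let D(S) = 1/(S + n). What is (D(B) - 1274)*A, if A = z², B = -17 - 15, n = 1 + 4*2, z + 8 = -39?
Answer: -64730327/23 ≈ -2.8144e+6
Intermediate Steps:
z = -47 (z = -8 - 39 = -47)
n = 9 (n = 1 + 8 = 9)
B = -32
D(S) = 1/(9 + S) (D(S) = 1/(S + 9) = 1/(9 + S))
A = 2209 (A = (-47)² = 2209)
(D(B) - 1274)*A = (1/(9 - 32) - 1274)*2209 = (1/(-23) - 1274)*2209 = (-1/23 - 1274)*2209 = -29303/23*2209 = -64730327/23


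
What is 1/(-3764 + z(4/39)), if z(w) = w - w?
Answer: -1/3764 ≈ -0.00026567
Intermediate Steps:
z(w) = 0
1/(-3764 + z(4/39)) = 1/(-3764 + 0) = 1/(-3764) = -1/3764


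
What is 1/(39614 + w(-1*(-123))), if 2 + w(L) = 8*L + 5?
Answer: 1/40601 ≈ 2.4630e-5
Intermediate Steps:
w(L) = 3 + 8*L (w(L) = -2 + (8*L + 5) = -2 + (5 + 8*L) = 3 + 8*L)
1/(39614 + w(-1*(-123))) = 1/(39614 + (3 + 8*(-1*(-123)))) = 1/(39614 + (3 + 8*123)) = 1/(39614 + (3 + 984)) = 1/(39614 + 987) = 1/40601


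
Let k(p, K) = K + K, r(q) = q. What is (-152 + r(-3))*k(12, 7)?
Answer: -2170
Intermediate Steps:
k(p, K) = 2*K
(-152 + r(-3))*k(12, 7) = (-152 - 3)*(2*7) = -155*14 = -2170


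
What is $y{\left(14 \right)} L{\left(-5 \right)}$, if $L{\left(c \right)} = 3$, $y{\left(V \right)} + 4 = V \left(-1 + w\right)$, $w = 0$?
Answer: $-54$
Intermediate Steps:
$y{\left(V \right)} = -4 - V$ ($y{\left(V \right)} = -4 + V \left(-1 + 0\right) = -4 + V \left(-1\right) = -4 - V$)
$y{\left(14 \right)} L{\left(-5 \right)} = \left(-4 - 14\right) 3 = \left(-18\right) 3 = -54$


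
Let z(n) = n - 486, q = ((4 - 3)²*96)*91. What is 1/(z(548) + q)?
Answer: 1/8798 ≈ 0.00011366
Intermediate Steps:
q = 8736 (q = (1²*96)*91 = (1*96)*91 = 96*91 = 8736)
z(n) = -486 + n
1/(z(548) + q) = 1/((-486 + 548) + 8736) = 1/(62 + 8736) = 1/8798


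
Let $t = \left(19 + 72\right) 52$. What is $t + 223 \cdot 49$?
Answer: $15659$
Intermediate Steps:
$t = 4732$ ($t = 91 \cdot 52 = 4732$)
$t + 223 \cdot 49 = 4732 + 223 \cdot 49 = 4732 + 10927 = 15659$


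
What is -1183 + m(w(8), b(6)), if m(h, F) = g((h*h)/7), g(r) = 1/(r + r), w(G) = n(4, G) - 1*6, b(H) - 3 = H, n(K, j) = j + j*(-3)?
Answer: -1145137/968 ≈ -1183.0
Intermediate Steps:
n(K, j) = -2*j (n(K, j) = j - 3*j = -2*j)
b(H) = 3 + H
w(G) = -6 - 2*G (w(G) = -2*G - 1*6 = -2*G - 6 = -6 - 2*G)
g(r) = 1/(2*r)
m(h, F) = 7/(2*h²) (m(h, F) = 1/(2*(((h*h)/7))) = 1/(2*((h²*(⅐)))) = 1/(2*((h²/7))) = (7/h²)/2 = 7/(2*h²))
-1183 + m(w(8), b(6)) = -1183 + 7/(2*(-6 - 2*8)²) = -1183 + 7/(2*(-6 - 16)²) = -1183 + (7/2)/(-22)² = -1183 + (7/2)*(1/484) = -1183 + 7/968 = -1145137/968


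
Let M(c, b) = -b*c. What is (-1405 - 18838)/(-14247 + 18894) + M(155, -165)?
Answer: 118826782/4647 ≈ 25571.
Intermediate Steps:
M(c, b) = -b*c
(-1405 - 18838)/(-14247 + 18894) + M(155, -165) = (-1405 - 18838)/(-14247 + 18894) - 1*(-165)*155 = -20243/4647 + 25575 = 118826782/4647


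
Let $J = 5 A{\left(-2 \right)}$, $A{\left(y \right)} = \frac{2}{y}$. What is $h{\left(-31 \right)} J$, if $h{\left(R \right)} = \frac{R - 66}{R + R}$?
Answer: $- \frac{485}{62} \approx -7.8226$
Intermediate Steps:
$h{\left(R \right)} = \frac{-66 + R}{2 R}$
$J = -5$ ($J = 5 \frac{2}{-2} = 5 \cdot 2 \left(- \frac{1}{2}\right) = 5 \left(-1\right) = -5$)
$h{\left(-31 \right)} J = \frac{-66 - 31}{2 \left(-31\right)} \left(-5\right) = \frac{1}{2} \left(- \frac{1}{31}\right) \left(-97\right) \left(-5\right) = \frac{97}{62} \left(-5\right) = - \frac{485}{62}$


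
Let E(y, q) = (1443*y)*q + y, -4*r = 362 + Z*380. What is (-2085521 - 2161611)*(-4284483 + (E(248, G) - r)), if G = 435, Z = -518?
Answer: -642750277466586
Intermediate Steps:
r = 98239/2 (r = -(362 - 518*380)/4 = -(362 - 196840)/4 = -¼*(-196478) = 98239/2 ≈ 49120.)
E(y, q) = y + 1443*q*y (E(y, q) = 1443*q*y + y = y + 1443*q*y)
(-2085521 - 2161611)*(-4284483 + (E(248, G) - r)) = (-2085521 - 2161611)*(-4284483 + (248*(1 + 1443*435) - 1*98239/2)) = -4247132*(-4284483 + (248*(1 + 627705) - 98239/2)) = -4247132*(-4284483 + (248*627706 - 98239/2)) = -4247132*(-4284483 + (155671088 - 98239/2)) = -4247132*(-4284483 + 311243937/2) = -4247132*302674971/2 = -642750277466586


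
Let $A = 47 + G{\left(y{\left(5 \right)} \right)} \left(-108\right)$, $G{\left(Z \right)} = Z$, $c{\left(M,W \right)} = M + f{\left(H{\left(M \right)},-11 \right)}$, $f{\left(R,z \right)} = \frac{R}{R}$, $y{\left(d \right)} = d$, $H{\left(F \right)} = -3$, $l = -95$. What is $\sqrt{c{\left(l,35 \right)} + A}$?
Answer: $i \sqrt{587} \approx 24.228 i$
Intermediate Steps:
$f{\left(R,z \right)} = 1$
$c{\left(M,W \right)} = 1 + M$ ($c{\left(M,W \right)} = M + 1 = 1 + M$)
$A = -493$ ($A = 47 + 5 \left(-108\right) = 47 - 540 = -493$)
$\sqrt{c{\left(l,35 \right)} + A} = \sqrt{\left(1 - 95\right) - 493} = \sqrt{-94 - 493} = \sqrt{-587} = i \sqrt{587}$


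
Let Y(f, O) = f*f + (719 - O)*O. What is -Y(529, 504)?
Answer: -388201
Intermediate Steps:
Y(f, O) = f**2 + O*(719 - O)
-Y(529, 504) = -(529**2 - 1*504**2 + 719*504) = -(279841 - 1*254016 + 362376) = -(279841 - 254016 + 362376) = -1*388201 = -388201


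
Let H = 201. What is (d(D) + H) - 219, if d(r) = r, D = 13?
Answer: -5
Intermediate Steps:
(d(D) + H) - 219 = (13 + 201) - 219 = 214 - 219 = -5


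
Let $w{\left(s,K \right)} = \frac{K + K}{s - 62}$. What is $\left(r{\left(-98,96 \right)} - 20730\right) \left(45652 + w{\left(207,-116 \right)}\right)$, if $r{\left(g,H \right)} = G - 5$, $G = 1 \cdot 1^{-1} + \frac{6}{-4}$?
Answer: $- \frac{4732919346}{5} \approx -9.4658 \cdot 10^{8}$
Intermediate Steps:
$w{\left(s,K \right)} = \frac{2 K}{-62 + s}$
$G = - \frac{1}{2}$ ($G = 1 \cdot 1 + 6 \left(- \frac{1}{4}\right) = 1 - \frac{3}{2} = - \frac{1}{2} \approx -0.5$)
$r{\left(g,H \right)} = - \frac{11}{2}$ ($r{\left(g,H \right)} = - \frac{1}{2} - 5 = - \frac{11}{2}$)
$\left(r{\left(-98,96 \right)} - 20730\right) \left(45652 + w{\left(207,-116 \right)}\right) = \left(- \frac{11}{2} - 20730\right) \left(45652 + 2 \left(-116\right) \frac{1}{-62 + 207}\right) = - \frac{41471 \left(45652 + 2 \left(-116\right) \frac{1}{145}\right)}{2} = - \frac{41471 \left(45652 - \frac{8}{5}\right)}{2} = \left(- \frac{41471}{2}\right) \frac{228252}{5} = - \frac{4732919346}{5}$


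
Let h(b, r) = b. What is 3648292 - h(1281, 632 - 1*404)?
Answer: 3647011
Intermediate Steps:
3648292 - h(1281, 632 - 1*404) = 3648292 - 1*1281 = 3648292 - 1281 = 3647011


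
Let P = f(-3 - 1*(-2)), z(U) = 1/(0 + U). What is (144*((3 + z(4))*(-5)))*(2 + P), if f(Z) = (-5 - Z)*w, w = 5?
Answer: 42120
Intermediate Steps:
z(U) = 1/U
f(Z) = -25 - 5*Z (f(Z) = (-5 - Z)*5 = -25 - 5*Z)
P = -20 (P = -25 - 5*(-3 - 1*(-2)) = -25 - 5*(-3 + 2) = -25 - 5*(-1) = -25 + 5 = -20)
(144*((3 + z(4))*(-5)))*(2 + P) = (144*((3 + 1/4)*(-5)))*(2 - 20) = (144*((3 + ¼)*(-5)))*(-18) = (144*((13/4)*(-5)))*(-18) = (144*(-65/4))*(-18) = -2340*(-18) = 42120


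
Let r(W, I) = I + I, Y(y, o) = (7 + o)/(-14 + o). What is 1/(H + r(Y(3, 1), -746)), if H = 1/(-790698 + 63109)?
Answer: -727589/1085562789 ≈ -0.00067024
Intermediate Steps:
Y(y, o) = (7 + o)/(-14 + o)
r(W, I) = 2*I
H = -1/727589 (H = 1/(-727589) = -1/727589 ≈ -1.3744e-6)
1/(H + r(Y(3, 1), -746)) = 1/(-1/727589 + 2*(-746)) = 1/(-1/727589 - 1492) = 1/(-1085562789/727589) = -727589/1085562789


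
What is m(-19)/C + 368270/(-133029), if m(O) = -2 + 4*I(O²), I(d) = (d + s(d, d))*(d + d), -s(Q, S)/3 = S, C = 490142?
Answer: -228944208671/32601550059 ≈ -7.0225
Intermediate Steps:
s(Q, S) = -3*S
I(d) = -4*d² (I(d) = (d - 3*d)*(d + d) = (-2*d)*(2*d) = -4*d²)
m(O) = -2 - 16*O⁴ (m(O) = -2 + 4*(-4*O⁴) = -2 - 16*O⁴)
m(-19)/C + 368270/(-133029) = (-2 - 16*(-19)⁴)/490142 + 368270/(-133029) = (-2 - 16*130321)*(1/490142) + 368270*(-1/133029) = (-2 - 2085136)*(1/490142) - 368270/133029 = -2085138*1/490142 - 368270/133029 = -1042569/245071 - 368270/133029 = -228944208671/32601550059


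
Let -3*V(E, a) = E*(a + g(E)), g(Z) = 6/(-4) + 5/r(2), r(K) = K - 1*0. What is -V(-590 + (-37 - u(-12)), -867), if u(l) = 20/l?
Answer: 1624616/9 ≈ 1.8051e+5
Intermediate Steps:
r(K) = K (r(K) = K + 0 = K)
g(Z) = 1 (g(Z) = 6/(-4) + 5/2 = 6*(-¼) + 5*(½) = -3/2 + 5/2 = 1)
V(E, a) = -E*(1 + a)/3 (V(E, a) = -E*(a + 1)/3 = -E*(1 + a)/3)
-V(-590 + (-37 - u(-12)), -867) = -(-1)*(-590 + (-37 - 20/(-12)))*(1 - 867)/3 = -(-1)*(-590 + (-37 - 20*(-1)/12))*(-866)/3 = -(-1)*(-590 + (-37 - 1*(-5/3)))*(-866)/3 = -(-1)*(-590 + (-37 + 5/3))*(-866)/3 = -(-1)*(-590 - 106/3)*(-866)/3 = -(-1)*(-1876)*(-866)/(3*3) = -1*(-1624616/9) = 1624616/9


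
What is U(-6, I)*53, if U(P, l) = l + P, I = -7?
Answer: -689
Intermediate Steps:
U(P, l) = P + l
U(-6, I)*53 = (-6 - 7)*53 = -13*53 = -689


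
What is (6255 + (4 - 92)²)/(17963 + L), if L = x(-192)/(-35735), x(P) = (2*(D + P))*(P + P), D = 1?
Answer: 500254265/641761117 ≈ 0.77950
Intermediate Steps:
x(P) = 2*P*(2 + 2*P) (x(P) = (2*(1 + P))*(P + P) = (2 + 2*P)*(2*P) = 2*P*(2 + 2*P))
L = -146688/35735 (L = (4*(-192)*(1 - 192))/(-35735) = (4*(-192)*(-191))*(-1/35735) = 146688*(-1/35735) = -146688/35735 ≈ -4.1049)
(6255 + (4 - 92)²)/(17963 + L) = (6255 + (4 - 92)²)/(17963 - 146688/35735) = (6255 + (-88)²)/(641761117/35735) = (6255 + 7744)*(35735/641761117) = 13999*(35735/641761117) = 500254265/641761117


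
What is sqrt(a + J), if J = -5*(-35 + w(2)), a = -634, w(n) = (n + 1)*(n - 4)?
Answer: I*sqrt(429) ≈ 20.712*I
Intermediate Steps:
w(n) = (1 + n)*(-4 + n)
J = 205 (J = -5*(-35 + (-4 + 2**2 - 3*2)) = -5*(-35 + (-4 + 4 - 6)) = -5*(-35 - 6) = -5*(-41) = 205)
sqrt(a + J) = sqrt(-634 + 205) = sqrt(-429) = I*sqrt(429)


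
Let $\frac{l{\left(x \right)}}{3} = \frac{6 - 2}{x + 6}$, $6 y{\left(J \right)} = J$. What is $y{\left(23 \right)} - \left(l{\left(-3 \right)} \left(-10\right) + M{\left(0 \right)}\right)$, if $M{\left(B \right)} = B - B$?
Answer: $\frac{263}{6} \approx 43.833$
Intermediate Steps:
$y{\left(J \right)} = \frac{J}{6}$
$M{\left(B \right)} = 0$
$l{\left(x \right)} = \frac{12}{6 + x}$ ($l{\left(x \right)} = 3 \frac{6 - 2}{x + 6} = 3 \frac{4}{6 + x} = \frac{12}{6 + x}$)
$y{\left(23 \right)} - \left(l{\left(-3 \right)} \left(-10\right) + M{\left(0 \right)}\right) = \frac{1}{6} \cdot 23 - \left(\frac{12}{6 - 3} \left(-10\right) + 0\right) = \frac{23}{6} - \left(\frac{12}{3} \left(-10\right) + 0\right) = \frac{23}{6} - \left(12 \cdot \frac{1}{3} \left(-10\right) + 0\right) = \frac{23}{6} - \left(4 \left(-10\right) + 0\right) = \frac{23}{6} - \left(-40 + 0\right) = \frac{23}{6} - -40 = \frac{23}{6} + 40 = \frac{263}{6}$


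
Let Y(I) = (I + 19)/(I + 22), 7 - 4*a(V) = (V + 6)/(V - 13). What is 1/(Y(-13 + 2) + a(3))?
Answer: 440/1189 ≈ 0.37006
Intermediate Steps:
a(V) = 7/4 - (6 + V)/(4*(-13 + V)) (a(V) = 7/4 - (V + 6)/(4*(V - 13)) = 7/4 - (6 + V)/(4*(-13 + V)))
Y(I) = (19 + I)/(22 + I)
1/(Y(-13 + 2) + a(3)) = 1/((19 + (-13 + 2))/(22 + (-13 + 2)) + (-97 + 6*3)/(4*(-13 + 3))) = 1/((19 - 11)/(22 - 11) + (¼)*(-97 + 18)/(-10)) = 1/(8/11 + (¼)*(-⅒)*(-79)) = 1/((1/11)*8 + 79/40) = 1/(8/11 + 79/40) = 1/(1189/440) = 440/1189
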